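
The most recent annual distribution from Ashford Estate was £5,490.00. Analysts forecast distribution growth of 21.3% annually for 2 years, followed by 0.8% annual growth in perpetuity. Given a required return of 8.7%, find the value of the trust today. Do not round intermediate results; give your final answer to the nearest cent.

D_1 = 6659.37000
D_2 = 8077.81581
Terminal value at year 2: TV = D_2×(1+g_2)/(r−g_2) = 8142.43834/0.079 = 103068.83970
P_0 = D_1/(1+r)^1 + D_2/(1+r)^2 + TV/(1+r)^2
    = 6126.37534 + 6836.51637 + 87230.48735 = 100193.37906

£100193.38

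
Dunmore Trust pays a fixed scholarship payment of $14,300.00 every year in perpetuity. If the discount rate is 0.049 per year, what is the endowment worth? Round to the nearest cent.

Level perpetuity: PV = C / r = $14,300.00 / 0.049 = $291,836.73

$291836.73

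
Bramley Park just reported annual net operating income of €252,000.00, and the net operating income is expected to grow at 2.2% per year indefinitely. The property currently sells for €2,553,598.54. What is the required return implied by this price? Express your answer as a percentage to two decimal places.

12.29%

D₁ = €252,000.00 × 1.022 = €257,544.0000
P = D₁/(r − g) ⇒ r = D₁/P + g = €257,544.0000/€2,553,598.54 + 0.022 = 0.100855 + 0.022 = 0.122855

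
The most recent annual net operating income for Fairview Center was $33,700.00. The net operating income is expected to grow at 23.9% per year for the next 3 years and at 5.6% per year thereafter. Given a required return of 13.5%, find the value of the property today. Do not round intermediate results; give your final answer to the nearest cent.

D_1 = 41754.30000
D_2 = 51733.57770
D_3 = 64097.90277
Terminal value at year 3: TV = D_3×(1+g_2)/(r−g_2) = 67687.38533/0.079 = 856802.34589
P_0 = D_1/(1+r)^1 + D_2/(1+r)^2 + D_3/(1+r)^3 + TV/(1+r)^3
    = 36787.92952 + 40158.80588 + 43838.55549 + 585993.85566 = 706779.14654

$706779.15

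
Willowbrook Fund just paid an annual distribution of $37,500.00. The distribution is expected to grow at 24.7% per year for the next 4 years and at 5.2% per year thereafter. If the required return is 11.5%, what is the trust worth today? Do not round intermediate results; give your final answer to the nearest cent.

$1179622.96

D_1 = 46762.50000
D_2 = 58312.83750
D_3 = 72716.10836
D_4 = 90676.98713
Terminal value at year 4: TV = D_4×(1+g_2)/(r−g_2) = 95392.19046/0.063 = 1514161.75331
P_0 = D_1/(1+r)^1 + D_2/(1+r)^2 + D_3/(1+r)^3 + D_4/(1+r)^4 + TV/(1+r)^4
    = 41939.46188 + 46904.49235 + 52457.31117 + 58667.50407 + 979654.19488 = 1179622.96435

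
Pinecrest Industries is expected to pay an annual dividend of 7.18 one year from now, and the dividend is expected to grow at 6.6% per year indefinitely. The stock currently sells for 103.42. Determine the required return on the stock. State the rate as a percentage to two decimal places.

13.54%

P = D₁/(r − g) ⇒ r = D₁/P + g = 7.1800/103.42 + 0.066 = 0.069426 + 0.066 = 0.135426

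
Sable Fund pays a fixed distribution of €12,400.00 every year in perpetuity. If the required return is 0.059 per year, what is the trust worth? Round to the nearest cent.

Level perpetuity: PV = C / r = €12,400.00 / 0.059 = €210,169.49

€210169.49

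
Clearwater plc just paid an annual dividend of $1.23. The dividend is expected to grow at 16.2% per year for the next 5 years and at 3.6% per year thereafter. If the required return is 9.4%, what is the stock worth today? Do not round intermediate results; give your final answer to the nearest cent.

$37.10

D_1 = 1.42926
D_2 = 1.66080
D_3 = 1.92985
D_4 = 2.24249
D_5 = 2.60577
Terminal value at year 5: TV = D_5×(1+g_2)/(r−g_2) = 2.69958/0.058 = 46.54441
P_0 = D_1/(1+r)^1 + D_2/(1+r)^2 + D_3/(1+r)^3 + D_4/(1+r)^4 + D_5/(1+r)^5 + TV/(1+r)^5
    = 1.30645 + 1.38766 + 1.47391 + 1.56553 + 1.66283 + 29.70167 = 37.09806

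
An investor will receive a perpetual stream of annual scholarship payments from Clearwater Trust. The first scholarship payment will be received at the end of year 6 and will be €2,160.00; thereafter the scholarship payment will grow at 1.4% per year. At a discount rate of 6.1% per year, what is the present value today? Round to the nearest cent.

Value at end of year 5: C₁ / (r − g) = €2,160.00 / (0.061 − 0.014) = €45,957.4468
Discount to today: PV = €45,957.4468 / (1 + 0.061)^5 = €45,957.4468 / 1.344550 = €34,180.54

€34180.54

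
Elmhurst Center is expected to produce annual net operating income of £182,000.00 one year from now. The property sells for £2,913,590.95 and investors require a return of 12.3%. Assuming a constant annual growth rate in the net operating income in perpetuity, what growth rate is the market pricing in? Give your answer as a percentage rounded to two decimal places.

6.05%

P = D₁/(r−g) ⇒ g = r − D₁/P = 0.123 − £182,000.00/£2,913,590.95 = 0.060534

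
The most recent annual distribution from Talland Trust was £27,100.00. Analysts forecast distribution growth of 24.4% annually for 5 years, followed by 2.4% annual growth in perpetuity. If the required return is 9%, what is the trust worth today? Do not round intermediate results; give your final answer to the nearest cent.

D_1 = 33712.40000
D_2 = 41938.22560
D_3 = 52171.15265
D_4 = 64900.91389
D_5 = 80736.73688
Terminal value at year 5: TV = D_5×(1+g_2)/(r−g_2) = 82674.41857/0.066 = 1252642.70556
P_0 = D_1/(1+r)^1 + D_2/(1+r)^2 + D_3/(1+r)^3 + D_4/(1+r)^4 + D_5/(1+r)^5 + TV/(1+r)^5
    = 30928.80734 + 35298.56544 + 40285.70221 + 45977.44362 + 52473.33933 + 814131.81016 = 1019095.66810

£1019095.67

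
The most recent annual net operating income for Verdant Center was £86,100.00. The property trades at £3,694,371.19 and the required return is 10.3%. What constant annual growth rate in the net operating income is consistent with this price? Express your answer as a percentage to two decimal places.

7.79%

P = D₀(1+g)/(r−g) ⇒ P(r−g) = D₀(1+g) ⇒ g(P+D₀) = P·r − D₀
g = (P·r − D₀)/(P + D₀) = (£3,694,371.19×0.103 − £86,100.00) / (£3,694,371.19 + £86,100.00) = 0.077879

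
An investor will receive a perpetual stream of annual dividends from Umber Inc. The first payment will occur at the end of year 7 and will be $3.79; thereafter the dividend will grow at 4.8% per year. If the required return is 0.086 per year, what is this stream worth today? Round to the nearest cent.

Value at end of year 6: C₁ / (r − g) = $3.79 / (0.086 − 0.048) = $99.7368
Discount to today: PV = $99.7368 / (1 + 0.086)^6 = $99.7368 / 1.640510 = $60.80

$60.80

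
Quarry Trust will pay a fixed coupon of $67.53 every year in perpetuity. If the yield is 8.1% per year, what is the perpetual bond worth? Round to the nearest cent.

$833.70

Level perpetuity: PV = C / r = $67.53 / 0.081 = $833.70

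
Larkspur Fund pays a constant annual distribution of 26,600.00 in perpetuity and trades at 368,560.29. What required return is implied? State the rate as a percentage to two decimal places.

P = C/r ⇒ r = C/P = 26,600.00/368,560.29 = 0.072173

7.22%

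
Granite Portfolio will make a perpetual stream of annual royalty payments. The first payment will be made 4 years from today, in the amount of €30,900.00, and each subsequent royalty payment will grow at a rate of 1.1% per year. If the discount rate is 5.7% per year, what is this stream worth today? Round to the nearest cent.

Value at end of year 3: C₁ / (r − g) = €30,900.00 / (0.057 − 0.011) = €671,739.1304
Discount to today: PV = €671,739.1304 / (1 + 0.057)^3 = €671,739.1304 / 1.180932 = €568,821.08

€568821.08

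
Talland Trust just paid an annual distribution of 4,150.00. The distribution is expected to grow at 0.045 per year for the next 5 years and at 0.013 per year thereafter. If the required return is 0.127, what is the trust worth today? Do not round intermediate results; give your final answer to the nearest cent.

D_1 = 4336.75000
D_2 = 4531.90375
D_3 = 4735.83942
D_4 = 4948.95219
D_5 = 5171.65504
Terminal value at year 5: TV = D_5×(1+g_2)/(r−g_2) = 5238.88656/0.114 = 45955.14524
P_0 = D_1/(1+r)^1 + D_2/(1+r)^2 + D_3/(1+r)^3 + D_4/(1+r)^4 + D_5/(1+r)^5 + TV/(1+r)^5
    = 3848.04791 + 3568.06572 + 3308.45491 + 3067.73326 + 2844.52640 + 25276.36178 = 41913.18998

41913.19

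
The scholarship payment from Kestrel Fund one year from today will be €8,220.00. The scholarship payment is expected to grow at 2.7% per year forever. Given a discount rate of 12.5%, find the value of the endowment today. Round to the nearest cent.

Growing perpetuity: P = D₁ / (r − g) = €8,220.0000 / (0.125 − 0.027) = €83,877.55

€83877.55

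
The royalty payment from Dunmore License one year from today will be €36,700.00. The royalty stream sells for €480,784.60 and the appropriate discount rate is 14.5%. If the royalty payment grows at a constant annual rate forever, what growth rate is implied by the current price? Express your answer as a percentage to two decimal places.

6.87%

P = D₁/(r−g) ⇒ g = r − D₁/P = 0.145 − €36,700.00/€480,784.60 = 0.068666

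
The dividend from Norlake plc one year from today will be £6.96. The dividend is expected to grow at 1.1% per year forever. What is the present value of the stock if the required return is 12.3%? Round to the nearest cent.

£62.14

Growing perpetuity: P = D₁ / (r − g) = £6.9600 / (0.123 − 0.011) = £62.14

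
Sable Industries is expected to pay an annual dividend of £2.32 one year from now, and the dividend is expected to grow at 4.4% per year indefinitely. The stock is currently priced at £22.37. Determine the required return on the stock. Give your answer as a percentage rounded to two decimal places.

14.77%

P = D₁/(r − g) ⇒ r = D₁/P + g = £2.3200/£22.37 + 0.044 = 0.103710 + 0.044 = 0.147710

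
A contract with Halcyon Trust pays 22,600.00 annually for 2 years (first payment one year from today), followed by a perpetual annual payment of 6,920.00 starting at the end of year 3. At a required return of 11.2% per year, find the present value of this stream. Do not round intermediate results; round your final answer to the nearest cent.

88566.94

PV of 2-year annuity: 22,600.00 × [1 − (1+0.112)^−2] / 0.112 = 38600.48652
Perpetuity value at year 2: 6,920.00 / 0.112 = 61785.71429
PV of perpetuity: 61785.71429 / (1+0.112)^2 = 49966.45027
Total PV = 38600.48652 + 49966.45027 = 88566.93679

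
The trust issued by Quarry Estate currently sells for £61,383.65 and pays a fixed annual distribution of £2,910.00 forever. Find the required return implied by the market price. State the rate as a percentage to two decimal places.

4.74%

P = C/r ⇒ r = C/P = £2,910.00/£61,383.65 = 0.047407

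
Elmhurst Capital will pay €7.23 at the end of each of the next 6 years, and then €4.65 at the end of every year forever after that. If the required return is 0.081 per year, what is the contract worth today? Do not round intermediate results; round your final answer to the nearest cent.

PV of 6-year annuity: €7.23 × [1 − (1+0.081)^−6] / 0.081 = 33.32227
Perpetuity value at year 6: €4.65 / 0.081 = 57.40741
PV of perpetuity: 57.40741 / (1+0.081)^6 = 35.97607
Total PV = 33.32227 + 35.97607 = 69.29834

€69.30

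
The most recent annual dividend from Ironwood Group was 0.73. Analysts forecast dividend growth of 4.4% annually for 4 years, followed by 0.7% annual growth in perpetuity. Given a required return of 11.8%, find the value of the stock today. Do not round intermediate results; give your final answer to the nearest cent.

7.50

D_1 = 0.76212
D_2 = 0.79565
D_3 = 0.83066
D_4 = 0.86721
Terminal value at year 4: TV = D_4×(1+g_2)/(r−g_2) = 0.87328/0.111 = 7.86740
P_0 = D_1/(1+r)^1 + D_2/(1+r)^2 + D_3/(1+r)^3 + D_4/(1+r)^4 + TV/(1+r)^4
    = 0.68168 + 0.63656 + 0.59443 + 0.55508 + 5.03575 = 7.50350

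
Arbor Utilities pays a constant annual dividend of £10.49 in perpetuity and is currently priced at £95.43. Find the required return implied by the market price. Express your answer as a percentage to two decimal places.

P = C/r ⇒ r = C/P = £10.49/£95.43 = 0.109924

10.99%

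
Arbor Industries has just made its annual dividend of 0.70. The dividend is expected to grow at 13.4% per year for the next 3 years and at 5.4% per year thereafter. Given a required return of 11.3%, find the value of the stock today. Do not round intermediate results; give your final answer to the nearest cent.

D_1 = 0.79380
D_2 = 0.90017
D_3 = 1.02079
Terminal value at year 3: TV = D_3×(1+g_2)/(r−g_2) = 1.07591/0.059 = 18.23584
P_0 = D_1/(1+r)^1 + D_2/(1+r)^2 + D_3/(1+r)^3 + TV/(1+r)^3
    = 0.71321 + 0.72666 + 0.74037 + 13.22636 = 15.40661

15.41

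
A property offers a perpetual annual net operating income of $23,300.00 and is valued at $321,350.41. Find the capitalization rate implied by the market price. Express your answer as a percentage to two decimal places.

7.25%

P = C/r ⇒ r = C/P = $23,300.00/$321,350.41 = 0.072507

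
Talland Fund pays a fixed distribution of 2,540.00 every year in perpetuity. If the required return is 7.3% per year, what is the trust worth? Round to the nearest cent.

34794.52

Level perpetuity: PV = C / r = 2,540.00 / 0.073 = 34,794.52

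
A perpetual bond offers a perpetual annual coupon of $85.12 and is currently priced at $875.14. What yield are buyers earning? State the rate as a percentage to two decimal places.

P = C/r ⇒ r = C/P = $85.12/$875.14 = 0.097264

9.73%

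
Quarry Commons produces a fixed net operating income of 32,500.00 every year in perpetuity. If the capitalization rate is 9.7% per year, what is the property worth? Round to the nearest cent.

335051.55

Level perpetuity: PV = C / r = 32,500.00 / 0.097 = 335,051.55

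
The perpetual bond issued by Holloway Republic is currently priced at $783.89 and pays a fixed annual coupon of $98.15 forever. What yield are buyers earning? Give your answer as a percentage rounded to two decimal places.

P = C/r ⇒ r = C/P = $98.15/$783.89 = 0.125209

12.52%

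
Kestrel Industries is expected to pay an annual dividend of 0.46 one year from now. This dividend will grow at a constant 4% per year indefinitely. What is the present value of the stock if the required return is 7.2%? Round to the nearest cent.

14.38

Growing perpetuity: P = D₁ / (r − g) = 0.4600 / (0.072 − 0.04) = 14.38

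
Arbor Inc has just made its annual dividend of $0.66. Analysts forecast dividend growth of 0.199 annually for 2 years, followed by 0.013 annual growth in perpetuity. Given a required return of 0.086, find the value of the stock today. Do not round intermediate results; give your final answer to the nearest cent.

D_1 = 0.79134
D_2 = 0.94882
Terminal value at year 2: TV = D_2×(1+g_2)/(r−g_2) = 0.96115/0.073 = 13.16646
P_0 = D_1/(1+r)^1 + D_2/(1+r)^2 + TV/(1+r)^2
    = 0.72867 + 0.80449 + 11.16373 = 12.69690

$12.70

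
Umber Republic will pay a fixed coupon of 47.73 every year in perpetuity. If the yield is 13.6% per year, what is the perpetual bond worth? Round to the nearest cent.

Level perpetuity: PV = C / r = 47.73 / 0.136 = 350.96

350.96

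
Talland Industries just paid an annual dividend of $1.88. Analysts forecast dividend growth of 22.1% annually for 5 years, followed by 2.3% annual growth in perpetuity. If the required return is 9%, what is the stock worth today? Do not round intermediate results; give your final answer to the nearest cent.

D_1 = 2.29548
D_2 = 2.80278
D_3 = 3.42220
D_4 = 4.17850
D_5 = 5.10195
Terminal value at year 5: TV = D_5×(1+g_2)/(r−g_2) = 5.21929/0.067 = 77.89992
P_0 = D_1/(1+r)^1 + D_2/(1+r)^2 + D_3/(1+r)^3 + D_4/(1+r)^4 + D_5/(1+r)^5 + TV/(1+r)^5
    = 2.10594 + 2.35904 + 2.64256 + 2.96016 + 3.31592 + 50.62960 = 64.01323

$64.01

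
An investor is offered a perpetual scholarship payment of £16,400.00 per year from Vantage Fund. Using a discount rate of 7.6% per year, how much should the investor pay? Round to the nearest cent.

£215789.47

Level perpetuity: PV = C / r = £16,400.00 / 0.076 = £215,789.47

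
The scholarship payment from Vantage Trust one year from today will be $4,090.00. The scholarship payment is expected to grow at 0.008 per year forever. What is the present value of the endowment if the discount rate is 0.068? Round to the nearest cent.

$68166.67

Growing perpetuity: P = D₁ / (r − g) = $4,090.0000 / (0.068 − 0.008) = $68,166.67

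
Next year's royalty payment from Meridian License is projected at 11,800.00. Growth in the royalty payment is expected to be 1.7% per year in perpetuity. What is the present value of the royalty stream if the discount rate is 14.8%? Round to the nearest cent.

Growing perpetuity: P = D₁ / (r − g) = 11,800.0000 / (0.148 − 0.017) = 90,076.34

90076.34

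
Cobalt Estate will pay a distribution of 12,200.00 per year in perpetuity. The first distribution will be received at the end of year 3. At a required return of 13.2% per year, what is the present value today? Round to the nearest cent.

72126.20

Value at end of year 2: C / r = 12,200.00 / 0.132 = 92,424.2424
Discount to today: PV = 92,424.2424 / (1 + 0.132)^2 = 92,424.2424 / 1.281424 = 72,126.20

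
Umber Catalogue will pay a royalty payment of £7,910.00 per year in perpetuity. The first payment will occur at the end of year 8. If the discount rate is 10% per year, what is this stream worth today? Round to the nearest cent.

£40590.81

Value at end of year 7: C / r = £7,910.00 / 0.1 = £79,100.0000
Discount to today: PV = £79,100.0000 / (1 + 0.1)^7 = £79,100.0000 / 1.948717 = £40,590.81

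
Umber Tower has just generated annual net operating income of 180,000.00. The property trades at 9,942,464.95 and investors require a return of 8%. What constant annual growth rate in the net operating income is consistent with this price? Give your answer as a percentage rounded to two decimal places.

6.08%

P = D₀(1+g)/(r−g) ⇒ P(r−g) = D₀(1+g) ⇒ g(P+D₀) = P·r − D₀
g = (P·r − D₀)/(P + D₀) = (9,942,464.95×0.08 − 180,000.00) / (9,942,464.95 + 180,000.00) = 0.060795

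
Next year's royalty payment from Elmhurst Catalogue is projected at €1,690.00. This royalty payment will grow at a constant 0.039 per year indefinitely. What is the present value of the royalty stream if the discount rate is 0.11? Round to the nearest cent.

€23802.82

Growing perpetuity: P = D₁ / (r − g) = €1,690.0000 / (0.11 − 0.039) = €23,802.82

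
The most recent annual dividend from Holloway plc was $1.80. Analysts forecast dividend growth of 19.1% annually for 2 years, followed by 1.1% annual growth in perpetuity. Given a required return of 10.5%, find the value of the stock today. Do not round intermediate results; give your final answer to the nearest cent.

D_1 = 2.14380
D_2 = 2.55327
Terminal value at year 2: TV = D_2×(1+g_2)/(r−g_2) = 2.58135/0.094 = 27.46119
P_0 = D_1/(1+r)^1 + D_2/(1+r)^2 + TV/(1+r)^2
    = 1.94009 + 2.09108 + 22.49028 = 26.52145

$26.52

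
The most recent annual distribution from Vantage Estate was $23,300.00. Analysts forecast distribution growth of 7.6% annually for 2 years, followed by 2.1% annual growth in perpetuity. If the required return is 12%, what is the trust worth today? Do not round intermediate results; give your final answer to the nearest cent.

D_1 = 25070.80000
D_2 = 26976.18080
Terminal value at year 2: TV = D_2×(1+g_2)/(r−g_2) = 27542.68060/0.099 = 278208.89492
P_0 = D_1/(1+r)^1 + D_2/(1+r)^2 + TV/(1+r)^2
    = 22384.64286 + 21505.24617 + 221786.42771 = 265676.31674

$265676.32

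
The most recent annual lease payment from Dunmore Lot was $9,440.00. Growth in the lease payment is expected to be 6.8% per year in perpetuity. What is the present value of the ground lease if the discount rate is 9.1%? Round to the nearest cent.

D₁ = D₀ × (1 + g) = $9,440.00 × 1.068 = $10,081.9200
Growing perpetuity: P = D₁ / (r − g) = $10,081.9200 / (0.091 − 0.068) = $438,344.35

$438344.35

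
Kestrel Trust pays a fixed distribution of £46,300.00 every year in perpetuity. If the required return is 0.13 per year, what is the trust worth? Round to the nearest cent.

£356153.85

Level perpetuity: PV = C / r = £46,300.00 / 0.13 = £356,153.85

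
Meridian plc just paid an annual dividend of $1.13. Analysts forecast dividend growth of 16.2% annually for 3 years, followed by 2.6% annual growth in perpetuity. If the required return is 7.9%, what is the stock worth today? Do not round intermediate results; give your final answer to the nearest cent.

D_1 = 1.31306
D_2 = 1.52578
D_3 = 1.77295
Terminal value at year 3: TV = D_3×(1+g_2)/(r−g_2) = 1.81905/0.053 = 34.32166
P_0 = D_1/(1+r)^1 + D_2/(1+r)^2 + D_3/(1+r)^3 + TV/(1+r)^3
    = 1.21692 + 1.31053 + 1.41134 + 27.32147 = 31.26026

$31.26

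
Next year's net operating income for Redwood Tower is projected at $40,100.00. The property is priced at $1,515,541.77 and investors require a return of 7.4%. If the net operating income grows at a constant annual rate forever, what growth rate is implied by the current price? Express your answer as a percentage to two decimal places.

P = D₁/(r−g) ⇒ g = r − D₁/P = 0.074 − $40,100.00/$1,515,541.77 = 0.047541

4.75%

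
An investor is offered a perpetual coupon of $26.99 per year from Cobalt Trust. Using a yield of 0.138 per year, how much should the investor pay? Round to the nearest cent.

$195.58

Level perpetuity: PV = C / r = $26.99 / 0.138 = $195.58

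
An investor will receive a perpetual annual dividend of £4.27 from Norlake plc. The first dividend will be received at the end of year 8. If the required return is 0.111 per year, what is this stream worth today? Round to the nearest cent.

Value at end of year 7: C / r = £4.27 / 0.111 = £38.4685
Discount to today: PV = £38.4685 / (1 + 0.111)^7 = £38.4685 / 2.089288 = £18.41

£18.41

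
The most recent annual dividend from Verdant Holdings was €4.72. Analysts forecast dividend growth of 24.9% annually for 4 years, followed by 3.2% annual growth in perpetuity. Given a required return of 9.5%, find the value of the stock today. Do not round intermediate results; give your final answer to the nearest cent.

€157.40

D_1 = 5.89528
D_2 = 7.36320
D_3 = 9.19664
D_4 = 11.48661
Terminal value at year 4: TV = D_4×(1+g_2)/(r−g_2) = 11.85418/0.063 = 188.16156
P_0 = D_1/(1+r)^1 + D_2/(1+r)^2 + D_3/(1+r)^3 + D_4/(1+r)^4 + TV/(1+r)^4
    = 5.38382 + 6.14099 + 7.00466 + 7.98979 + 130.88034 = 157.39960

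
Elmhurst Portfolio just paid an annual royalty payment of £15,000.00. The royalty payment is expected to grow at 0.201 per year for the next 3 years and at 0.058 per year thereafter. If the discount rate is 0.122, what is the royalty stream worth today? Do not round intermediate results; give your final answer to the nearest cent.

£355761.28

D_1 = 18015.00000
D_2 = 21636.01500
D_3 = 25984.85402
Terminal value at year 3: TV = D_3×(1+g_2)/(r−g_2) = 27491.97555/0.064 = 429562.11794
P_0 = D_1/(1+r)^1 + D_2/(1+r)^2 + D_3/(1+r)^3 + TV/(1+r)^3
    = 16056.14973 + 17186.66295 + 18396.77558 + 304121.69632 = 355761.28459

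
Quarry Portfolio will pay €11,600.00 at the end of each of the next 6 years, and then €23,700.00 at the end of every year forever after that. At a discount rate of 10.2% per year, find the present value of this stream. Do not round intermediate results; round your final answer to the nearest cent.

PV of 6-year annuity: €11,600.00 × [1 − (1+0.102)^−6] / 0.102 = 50226.29070
Perpetuity value at year 6: €23,700.00 / 0.102 = 232352.94118
PV of perpetuity: 232352.94118 / (1+0.102)^6 = 129735.43345
Total PV = 50226.29070 + 129735.43345 = 179961.72415

€179961.72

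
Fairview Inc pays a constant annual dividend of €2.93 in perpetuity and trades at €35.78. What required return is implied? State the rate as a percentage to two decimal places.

8.19%

P = C/r ⇒ r = C/P = €2.93/€35.78 = 0.081889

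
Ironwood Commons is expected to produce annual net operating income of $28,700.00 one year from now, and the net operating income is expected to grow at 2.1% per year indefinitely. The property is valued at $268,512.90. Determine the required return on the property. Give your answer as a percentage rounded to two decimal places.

12.79%

P = D₁/(r − g) ⇒ r = D₁/P + g = $28,700.0000/$268,512.90 + 0.021 = 0.106885 + 0.021 = 0.127885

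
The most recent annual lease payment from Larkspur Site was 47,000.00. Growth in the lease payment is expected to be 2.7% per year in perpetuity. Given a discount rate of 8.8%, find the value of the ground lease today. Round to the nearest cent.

D₁ = D₀ × (1 + g) = 47,000.00 × 1.027 = 48,269.0000
Growing perpetuity: P = D₁ / (r − g) = 48,269.0000 / (0.088 − 0.027) = 791,295.08

791295.08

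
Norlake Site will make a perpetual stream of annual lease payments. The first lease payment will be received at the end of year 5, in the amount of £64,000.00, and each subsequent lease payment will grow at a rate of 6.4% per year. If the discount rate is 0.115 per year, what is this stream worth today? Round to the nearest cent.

£811914.56

Value at end of year 4: C₁ / (r − g) = £64,000.00 / (0.115 − 0.064) = £1,254,901.9608
Discount to today: PV = £1,254,901.9608 / (1 + 0.115)^4 = £1,254,901.9608 / 1.545608 = £811,914.56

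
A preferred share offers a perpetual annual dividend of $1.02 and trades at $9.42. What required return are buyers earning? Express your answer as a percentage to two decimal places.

P = C/r ⇒ r = C/P = $1.02/$9.42 = 0.108280

10.83%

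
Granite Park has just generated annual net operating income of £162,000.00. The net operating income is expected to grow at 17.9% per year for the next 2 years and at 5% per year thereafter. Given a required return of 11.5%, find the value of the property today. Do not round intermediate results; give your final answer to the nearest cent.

£3278392.71

D_1 = 190998.00000
D_2 = 225186.64200
Terminal value at year 2: TV = D_2×(1+g_2)/(r−g_2) = 236445.97410/0.065 = 3637630.37077
P_0 = D_1/(1+r)^1 + D_2/(1+r)^2 + TV/(1+r)^2
    = 171298.65471 + 181131.04386 + 2925963.01616 = 3278392.71473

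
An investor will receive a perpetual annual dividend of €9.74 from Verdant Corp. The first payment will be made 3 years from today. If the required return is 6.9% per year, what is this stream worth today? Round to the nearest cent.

Value at end of year 2: C / r = €9.74 / 0.069 = €141.1594
Discount to today: PV = €141.1594 / (1 + 0.069)^2 = €141.1594 / 1.142761 = €123.52

€123.52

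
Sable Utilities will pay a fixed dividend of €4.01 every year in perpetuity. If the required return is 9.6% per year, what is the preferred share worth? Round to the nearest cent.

Level perpetuity: PV = C / r = €4.01 / 0.096 = €41.77

€41.77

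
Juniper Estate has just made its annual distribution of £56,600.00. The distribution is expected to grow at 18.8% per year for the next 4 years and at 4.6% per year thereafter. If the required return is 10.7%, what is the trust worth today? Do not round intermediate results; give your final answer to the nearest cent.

D_1 = 67240.80000
D_2 = 79882.07040
D_3 = 94899.89964
D_4 = 112741.08077
Terminal value at year 4: TV = D_4×(1+g_2)/(r−g_2) = 117927.17048/0.061 = 1933232.30298
P_0 = D_1/(1+r)^1 + D_2/(1+r)^2 + D_3/(1+r)^3 + D_4/(1+r)^4 + TV/(1+r)^4
    = 60741.46341 + 65185.96074 + 69955.66518 + 75074.37239 + 1287340.87738 = 1558298.33911

£1558298.34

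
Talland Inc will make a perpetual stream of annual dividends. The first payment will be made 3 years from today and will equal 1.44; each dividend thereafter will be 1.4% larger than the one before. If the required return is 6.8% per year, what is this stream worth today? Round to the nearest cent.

Value at end of year 2: C₁ / (r − g) = 1.44 / (0.068 − 0.014) = 26.6667
Discount to today: PV = 26.6667 / (1 + 0.068)^2 = 26.6667 / 1.140624 = 23.38

23.38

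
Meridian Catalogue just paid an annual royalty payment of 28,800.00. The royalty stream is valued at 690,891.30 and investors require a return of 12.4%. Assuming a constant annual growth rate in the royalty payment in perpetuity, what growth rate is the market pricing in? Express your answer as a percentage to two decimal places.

7.90%

P = D₀(1+g)/(r−g) ⇒ P(r−g) = D₀(1+g) ⇒ g(P+D₀) = P·r − D₀
g = (P·r − D₀)/(P + D₀) = (690,891.30×0.124 − 28,800.00) / (690,891.30 + 28,800.00) = 0.079021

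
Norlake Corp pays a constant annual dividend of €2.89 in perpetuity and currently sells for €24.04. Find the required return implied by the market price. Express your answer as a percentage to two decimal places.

P = C/r ⇒ r = C/P = €2.89/€24.04 = 0.120216

12.02%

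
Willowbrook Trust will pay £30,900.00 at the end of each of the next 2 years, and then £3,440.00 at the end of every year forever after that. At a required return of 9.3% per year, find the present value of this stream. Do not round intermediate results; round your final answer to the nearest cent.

£85098.59

PV of 2-year annuity: £30,900.00 × [1 − (1+0.093)^−2] / 0.093 = 54136.15213
Perpetuity value at year 2: £3,440.00 / 0.093 = 36989.24731
PV of perpetuity: 36989.24731 / (1+0.093)^2 = 30962.43944
Total PV = 54136.15213 + 30962.43944 = 85098.59156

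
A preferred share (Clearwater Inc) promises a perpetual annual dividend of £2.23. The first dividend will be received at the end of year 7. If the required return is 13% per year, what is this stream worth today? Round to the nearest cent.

Value at end of year 6: C / r = £2.23 / 0.13 = £17.1538
Discount to today: PV = £17.1538 / (1 + 0.13)^6 = £17.1538 / 2.081952 = £8.24

£8.24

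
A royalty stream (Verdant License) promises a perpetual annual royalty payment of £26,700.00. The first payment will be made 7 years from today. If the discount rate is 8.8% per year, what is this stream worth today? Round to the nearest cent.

Value at end of year 6: C / r = £26,700.00 / 0.088 = £303,409.0909
Discount to today: PV = £303,409.0909 / (1 + 0.088)^6 = £303,409.0909 / 1.658721 = £182,917.48

£182917.48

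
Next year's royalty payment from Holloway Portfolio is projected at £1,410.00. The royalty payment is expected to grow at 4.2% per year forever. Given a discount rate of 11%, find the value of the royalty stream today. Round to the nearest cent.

Growing perpetuity: P = D₁ / (r − g) = £1,410.0000 / (0.11 − 0.042) = £20,735.29

£20735.29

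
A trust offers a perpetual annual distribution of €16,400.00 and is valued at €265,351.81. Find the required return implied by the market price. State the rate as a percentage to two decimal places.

6.18%

P = C/r ⇒ r = C/P = €16,400.00/€265,351.81 = 0.061805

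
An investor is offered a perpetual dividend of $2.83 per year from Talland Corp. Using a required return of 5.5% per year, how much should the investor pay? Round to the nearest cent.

Level perpetuity: PV = C / r = $2.83 / 0.055 = $51.45

$51.45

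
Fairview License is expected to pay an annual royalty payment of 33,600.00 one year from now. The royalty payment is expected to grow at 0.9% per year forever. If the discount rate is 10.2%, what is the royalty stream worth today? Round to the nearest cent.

361290.32

Growing perpetuity: P = D₁ / (r − g) = 33,600.0000 / (0.102 − 0.009) = 361,290.32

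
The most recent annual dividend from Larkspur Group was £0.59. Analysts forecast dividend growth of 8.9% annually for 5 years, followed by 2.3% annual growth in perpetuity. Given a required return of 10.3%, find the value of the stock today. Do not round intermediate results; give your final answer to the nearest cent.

D_1 = 0.64251
D_2 = 0.69969
D_3 = 0.76197
D_4 = 0.82978
D_5 = 0.90363
Terminal value at year 5: TV = D_5×(1+g_2)/(r−g_2) = 0.92442/0.08 = 11.55519
P_0 = D_1/(1+r)^1 + D_2/(1+r)^2 + D_3/(1+r)^3 + D_4/(1+r)^4 + D_5/(1+r)^5 + TV/(1+r)^5
    = 0.58251 + 0.57512 + 0.56782 + 0.56061 + 0.55350 + 7.07782 = 9.91737

£9.92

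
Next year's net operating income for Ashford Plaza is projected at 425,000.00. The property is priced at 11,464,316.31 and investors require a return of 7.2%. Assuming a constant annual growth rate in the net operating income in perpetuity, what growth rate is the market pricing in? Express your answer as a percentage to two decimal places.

P = D₁/(r−g) ⇒ g = r − D₁/P = 0.072 − 425,000.00/11,464,316.31 = 0.034928

3.49%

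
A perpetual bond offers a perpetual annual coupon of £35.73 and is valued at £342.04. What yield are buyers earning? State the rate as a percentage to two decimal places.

P = C/r ⇒ r = C/P = £35.73/£342.04 = 0.104461

10.45%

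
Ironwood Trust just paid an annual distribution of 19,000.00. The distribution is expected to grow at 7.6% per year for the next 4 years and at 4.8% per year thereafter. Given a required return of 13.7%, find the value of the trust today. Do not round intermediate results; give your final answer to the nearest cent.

D_1 = 20444.00000
D_2 = 21997.74400
D_3 = 23669.57254
D_4 = 25468.46006
Terminal value at year 4: TV = D_4×(1+g_2)/(r−g_2) = 26690.94614/0.089 = 299898.27124
P_0 = D_1/(1+r)^1 + D_2/(1+r)^2 + D_3/(1+r)^3 + D_4/(1+r)^4 + TV/(1+r)^4
    = 17980.65084 + 17015.98971 + 16103.08261 + 15239.15294 + 179445.30648 = 245784.18257

245784.18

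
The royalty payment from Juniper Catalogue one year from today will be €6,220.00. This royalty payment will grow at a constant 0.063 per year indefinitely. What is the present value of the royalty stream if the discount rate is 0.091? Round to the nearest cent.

Growing perpetuity: P = D₁ / (r − g) = €6,220.0000 / (0.091 − 0.063) = €222,142.86

€222142.86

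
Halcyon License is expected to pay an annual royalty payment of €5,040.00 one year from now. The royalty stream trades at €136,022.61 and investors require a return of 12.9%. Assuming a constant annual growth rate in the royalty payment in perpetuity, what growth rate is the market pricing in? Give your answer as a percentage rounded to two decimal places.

9.19%

P = D₁/(r−g) ⇒ g = r − D₁/P = 0.129 − €5,040.00/€136,022.61 = 0.091947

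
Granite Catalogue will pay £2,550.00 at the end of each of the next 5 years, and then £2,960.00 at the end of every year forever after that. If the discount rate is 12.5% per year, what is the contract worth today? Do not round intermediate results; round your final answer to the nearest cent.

PV of 5-year annuity: £2,550.00 × [1 − (1+0.125)^−5] / 0.125 = 9079.44927
Perpetuity value at year 5: £2,960.00 / 0.125 = 23680.00000
PV of perpetuity: 23680.00000 / (1+0.125)^5 = 13140.71771
Total PV = 9079.44927 + 13140.71771 = 22220.16698

£22220.17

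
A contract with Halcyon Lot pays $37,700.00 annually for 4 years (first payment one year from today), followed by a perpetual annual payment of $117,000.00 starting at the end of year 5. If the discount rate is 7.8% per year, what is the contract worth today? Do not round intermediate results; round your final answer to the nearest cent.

$1236174.82

PV of 4-year annuity: $37,700.00 × [1 − (1+0.078)^−4] / 0.078 = 125425.08757
Perpetuity value at year 4: $117,000.00 / 0.078 = 1500000.00000
PV of perpetuity: 1500000.00000 / (1+0.078)^4 = 1110749.72823
Total PV = 125425.08757 + 1110749.72823 = 1236174.81580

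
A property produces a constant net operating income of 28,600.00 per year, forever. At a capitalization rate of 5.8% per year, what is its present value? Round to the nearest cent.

Level perpetuity: PV = C / r = 28,600.00 / 0.058 = 493,103.45

493103.45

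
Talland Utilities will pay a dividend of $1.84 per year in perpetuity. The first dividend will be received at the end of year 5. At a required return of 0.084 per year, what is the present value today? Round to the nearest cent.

$15.86

Value at end of year 4: C / r = $1.84 / 0.084 = $21.9048
Discount to today: PV = $21.9048 / (1 + 0.084)^4 = $21.9048 / 1.380757 = $15.86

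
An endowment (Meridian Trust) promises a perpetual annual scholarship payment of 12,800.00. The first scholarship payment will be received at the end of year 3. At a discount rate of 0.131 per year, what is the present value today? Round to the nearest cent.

76385.95

Value at end of year 2: C / r = 12,800.00 / 0.131 = 97,709.9237
Discount to today: PV = 97,709.9237 / (1 + 0.131)^2 = 97,709.9237 / 1.279161 = 76,385.95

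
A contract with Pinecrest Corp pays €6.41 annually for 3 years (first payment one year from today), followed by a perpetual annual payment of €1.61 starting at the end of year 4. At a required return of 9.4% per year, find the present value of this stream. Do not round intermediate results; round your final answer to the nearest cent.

PV of 3-year annuity: €6.41 × [1 − (1+0.094)^−3] / 0.094 = 16.11062
Perpetuity value at year 3: €1.61 / 0.094 = 17.12766
PV of perpetuity: 17.12766 / (1+0.094)^3 = 13.08115
Total PV = 16.11062 + 13.08115 = 29.19178

€29.19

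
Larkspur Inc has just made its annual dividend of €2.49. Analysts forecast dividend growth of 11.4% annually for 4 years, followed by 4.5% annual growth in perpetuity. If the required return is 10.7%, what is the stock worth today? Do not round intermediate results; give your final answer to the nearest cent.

D_1 = 2.77386
D_2 = 3.09008
D_3 = 3.44235
D_4 = 3.83478
Terminal value at year 4: TV = D_4×(1+g_2)/(r−g_2) = 4.00734/0.062 = 64.63455
P_0 = D_1/(1+r)^1 + D_2/(1+r)^2 + D_3/(1+r)^3 + D_4/(1+r)^4 + TV/(1+r)^4
    = 2.50575 + 2.52159 + 2.53754 + 2.55358 + 43.04019 = 53.15865

€53.16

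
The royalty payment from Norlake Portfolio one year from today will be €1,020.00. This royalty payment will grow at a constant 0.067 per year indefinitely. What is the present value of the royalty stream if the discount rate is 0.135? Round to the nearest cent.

€15000.00

Growing perpetuity: P = D₁ / (r − g) = €1,020.0000 / (0.135 − 0.067) = €15,000.00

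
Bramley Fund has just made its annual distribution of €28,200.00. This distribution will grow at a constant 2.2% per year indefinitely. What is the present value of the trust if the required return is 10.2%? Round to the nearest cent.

€360255.00

D₁ = D₀ × (1 + g) = €28,200.00 × 1.022 = €28,820.4000
Growing perpetuity: P = D₁ / (r − g) = €28,820.4000 / (0.102 − 0.022) = €360,255.00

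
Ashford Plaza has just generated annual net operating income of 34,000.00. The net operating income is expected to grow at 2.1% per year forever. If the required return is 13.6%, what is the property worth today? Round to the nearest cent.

301860.87

D₁ = D₀ × (1 + g) = 34,000.00 × 1.021 = 34,714.0000
Growing perpetuity: P = D₁ / (r − g) = 34,714.0000 / (0.136 − 0.021) = 301,860.87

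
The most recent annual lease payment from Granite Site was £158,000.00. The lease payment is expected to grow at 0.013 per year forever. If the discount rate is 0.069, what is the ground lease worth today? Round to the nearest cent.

D₁ = D₀ × (1 + g) = £158,000.00 × 1.013 = £160,054.0000
Growing perpetuity: P = D₁ / (r − g) = £160,054.0000 / (0.069 − 0.013) = £2,858,107.14

£2858107.14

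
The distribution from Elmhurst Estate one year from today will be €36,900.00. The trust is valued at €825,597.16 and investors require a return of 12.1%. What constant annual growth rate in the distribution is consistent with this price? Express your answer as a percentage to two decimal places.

P = D₁/(r−g) ⇒ g = r − D₁/P = 0.121 − €36,900.00/€825,597.16 = 0.076305

7.63%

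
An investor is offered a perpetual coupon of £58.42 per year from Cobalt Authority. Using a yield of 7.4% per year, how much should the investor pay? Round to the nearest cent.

£789.46

Level perpetuity: PV = C / r = £58.42 / 0.074 = £789.46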